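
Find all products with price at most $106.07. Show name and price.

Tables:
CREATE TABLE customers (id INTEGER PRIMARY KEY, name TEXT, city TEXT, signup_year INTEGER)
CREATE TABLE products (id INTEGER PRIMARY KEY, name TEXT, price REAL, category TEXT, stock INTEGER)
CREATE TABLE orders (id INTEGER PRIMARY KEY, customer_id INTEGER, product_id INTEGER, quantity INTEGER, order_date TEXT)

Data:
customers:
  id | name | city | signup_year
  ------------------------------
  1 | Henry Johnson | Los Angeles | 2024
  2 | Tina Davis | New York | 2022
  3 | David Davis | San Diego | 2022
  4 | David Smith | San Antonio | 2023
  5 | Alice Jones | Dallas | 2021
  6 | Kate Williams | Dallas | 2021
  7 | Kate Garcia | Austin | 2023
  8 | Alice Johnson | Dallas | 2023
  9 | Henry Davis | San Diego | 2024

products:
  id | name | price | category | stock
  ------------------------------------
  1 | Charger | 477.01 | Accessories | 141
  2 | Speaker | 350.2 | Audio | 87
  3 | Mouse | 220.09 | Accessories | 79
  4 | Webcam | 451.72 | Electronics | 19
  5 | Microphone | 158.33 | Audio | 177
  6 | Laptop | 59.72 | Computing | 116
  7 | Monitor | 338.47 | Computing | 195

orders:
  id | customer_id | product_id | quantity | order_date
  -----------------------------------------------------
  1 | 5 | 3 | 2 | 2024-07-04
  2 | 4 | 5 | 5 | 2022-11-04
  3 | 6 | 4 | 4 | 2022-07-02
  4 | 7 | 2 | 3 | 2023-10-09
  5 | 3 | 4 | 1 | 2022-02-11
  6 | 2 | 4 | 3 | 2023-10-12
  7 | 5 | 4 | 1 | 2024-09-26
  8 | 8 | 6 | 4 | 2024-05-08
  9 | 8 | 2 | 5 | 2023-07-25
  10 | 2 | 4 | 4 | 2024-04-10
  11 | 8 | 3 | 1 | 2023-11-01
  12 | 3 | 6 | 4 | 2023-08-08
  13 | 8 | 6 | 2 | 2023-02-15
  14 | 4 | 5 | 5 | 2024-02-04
SELECT name, price FROM products WHERE price <= 106.07

Execution result:
name | price
Laptop | 59.72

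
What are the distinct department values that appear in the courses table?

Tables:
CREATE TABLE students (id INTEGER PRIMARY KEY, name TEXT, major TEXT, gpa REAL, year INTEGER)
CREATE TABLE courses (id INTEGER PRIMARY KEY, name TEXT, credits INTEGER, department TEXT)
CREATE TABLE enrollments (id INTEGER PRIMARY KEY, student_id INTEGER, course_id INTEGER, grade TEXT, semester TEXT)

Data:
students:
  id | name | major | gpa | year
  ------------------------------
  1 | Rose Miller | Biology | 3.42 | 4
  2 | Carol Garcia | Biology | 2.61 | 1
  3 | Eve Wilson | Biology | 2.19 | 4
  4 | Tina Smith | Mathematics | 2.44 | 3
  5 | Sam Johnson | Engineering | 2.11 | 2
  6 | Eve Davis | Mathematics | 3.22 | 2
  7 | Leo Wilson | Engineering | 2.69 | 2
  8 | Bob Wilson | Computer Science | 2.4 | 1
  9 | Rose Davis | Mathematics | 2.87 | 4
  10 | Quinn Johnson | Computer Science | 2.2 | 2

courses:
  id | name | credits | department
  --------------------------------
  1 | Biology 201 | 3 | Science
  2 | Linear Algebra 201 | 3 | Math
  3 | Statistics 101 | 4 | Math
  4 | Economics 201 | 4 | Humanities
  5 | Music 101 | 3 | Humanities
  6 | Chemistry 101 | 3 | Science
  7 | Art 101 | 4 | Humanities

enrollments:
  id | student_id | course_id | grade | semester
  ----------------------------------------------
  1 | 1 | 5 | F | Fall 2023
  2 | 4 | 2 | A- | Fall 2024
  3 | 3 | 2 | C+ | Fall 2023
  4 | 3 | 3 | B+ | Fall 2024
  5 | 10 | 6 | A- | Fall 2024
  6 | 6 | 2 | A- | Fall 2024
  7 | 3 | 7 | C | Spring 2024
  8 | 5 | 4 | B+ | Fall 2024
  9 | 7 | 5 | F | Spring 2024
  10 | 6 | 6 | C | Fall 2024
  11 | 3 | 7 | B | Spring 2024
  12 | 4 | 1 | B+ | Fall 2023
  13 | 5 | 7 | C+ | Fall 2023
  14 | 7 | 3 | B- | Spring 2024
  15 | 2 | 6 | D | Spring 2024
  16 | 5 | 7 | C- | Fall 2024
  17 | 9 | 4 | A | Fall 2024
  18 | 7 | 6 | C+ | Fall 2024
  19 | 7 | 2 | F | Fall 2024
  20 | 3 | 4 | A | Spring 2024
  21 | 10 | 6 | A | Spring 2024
SELECT DISTINCT department FROM courses

Execution result:
department
Science
Math
Humanities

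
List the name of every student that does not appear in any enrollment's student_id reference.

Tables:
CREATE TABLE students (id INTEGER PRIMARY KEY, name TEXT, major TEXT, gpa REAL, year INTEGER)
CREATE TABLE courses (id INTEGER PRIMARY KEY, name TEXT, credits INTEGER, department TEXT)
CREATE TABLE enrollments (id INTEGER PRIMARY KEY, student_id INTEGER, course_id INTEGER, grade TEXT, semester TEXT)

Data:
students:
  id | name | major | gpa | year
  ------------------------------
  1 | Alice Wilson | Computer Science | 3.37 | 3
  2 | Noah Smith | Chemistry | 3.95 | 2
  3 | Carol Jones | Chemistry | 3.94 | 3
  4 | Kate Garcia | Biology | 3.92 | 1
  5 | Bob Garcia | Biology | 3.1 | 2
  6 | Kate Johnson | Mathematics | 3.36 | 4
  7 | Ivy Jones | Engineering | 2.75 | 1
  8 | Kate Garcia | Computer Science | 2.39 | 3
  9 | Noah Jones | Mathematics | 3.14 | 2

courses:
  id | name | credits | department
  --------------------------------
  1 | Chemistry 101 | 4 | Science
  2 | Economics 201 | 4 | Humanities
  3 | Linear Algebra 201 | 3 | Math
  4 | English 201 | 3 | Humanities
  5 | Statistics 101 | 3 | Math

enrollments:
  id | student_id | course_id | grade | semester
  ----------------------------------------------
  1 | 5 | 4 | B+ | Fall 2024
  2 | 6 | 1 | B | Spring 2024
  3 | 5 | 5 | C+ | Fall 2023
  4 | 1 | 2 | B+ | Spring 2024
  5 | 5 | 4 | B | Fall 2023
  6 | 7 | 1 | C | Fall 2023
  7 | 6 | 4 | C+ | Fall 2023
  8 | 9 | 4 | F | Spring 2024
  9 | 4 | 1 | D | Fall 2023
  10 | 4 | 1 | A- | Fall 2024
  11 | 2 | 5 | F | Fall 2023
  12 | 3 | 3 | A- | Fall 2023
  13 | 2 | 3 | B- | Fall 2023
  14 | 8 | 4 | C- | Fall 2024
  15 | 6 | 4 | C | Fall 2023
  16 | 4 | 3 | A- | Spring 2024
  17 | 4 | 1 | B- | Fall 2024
SELECT p.name FROM students p LEFT JOIN enrollments c ON c.student_id = p.id WHERE c.id IS NULL

Execution result:
(no rows)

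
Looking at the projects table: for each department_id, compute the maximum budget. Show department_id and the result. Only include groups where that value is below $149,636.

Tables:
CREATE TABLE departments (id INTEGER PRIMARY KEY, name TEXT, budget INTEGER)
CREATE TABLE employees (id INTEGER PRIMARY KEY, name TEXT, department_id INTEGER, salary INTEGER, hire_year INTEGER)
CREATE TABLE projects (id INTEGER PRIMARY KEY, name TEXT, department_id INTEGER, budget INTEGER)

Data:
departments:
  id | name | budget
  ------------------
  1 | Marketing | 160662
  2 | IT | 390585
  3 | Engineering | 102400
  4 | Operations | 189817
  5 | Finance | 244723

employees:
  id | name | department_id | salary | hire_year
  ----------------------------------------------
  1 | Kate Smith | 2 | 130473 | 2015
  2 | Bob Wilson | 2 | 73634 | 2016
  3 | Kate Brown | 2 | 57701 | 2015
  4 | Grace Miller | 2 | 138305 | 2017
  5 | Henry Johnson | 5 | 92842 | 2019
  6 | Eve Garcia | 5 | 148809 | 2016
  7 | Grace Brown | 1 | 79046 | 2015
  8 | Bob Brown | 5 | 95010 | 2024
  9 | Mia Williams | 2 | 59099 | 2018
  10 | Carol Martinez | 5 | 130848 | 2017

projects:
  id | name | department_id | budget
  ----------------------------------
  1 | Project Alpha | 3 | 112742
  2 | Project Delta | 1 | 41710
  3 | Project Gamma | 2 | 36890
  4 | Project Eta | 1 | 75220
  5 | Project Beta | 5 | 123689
SELECT department_id, MAX(budget) AS max_budget FROM projects GROUP BY department_id HAVING MAX(budget) < 149636

Execution result:
department_id | max_budget
1 | 75220
2 | 36890
3 | 112742
5 | 123689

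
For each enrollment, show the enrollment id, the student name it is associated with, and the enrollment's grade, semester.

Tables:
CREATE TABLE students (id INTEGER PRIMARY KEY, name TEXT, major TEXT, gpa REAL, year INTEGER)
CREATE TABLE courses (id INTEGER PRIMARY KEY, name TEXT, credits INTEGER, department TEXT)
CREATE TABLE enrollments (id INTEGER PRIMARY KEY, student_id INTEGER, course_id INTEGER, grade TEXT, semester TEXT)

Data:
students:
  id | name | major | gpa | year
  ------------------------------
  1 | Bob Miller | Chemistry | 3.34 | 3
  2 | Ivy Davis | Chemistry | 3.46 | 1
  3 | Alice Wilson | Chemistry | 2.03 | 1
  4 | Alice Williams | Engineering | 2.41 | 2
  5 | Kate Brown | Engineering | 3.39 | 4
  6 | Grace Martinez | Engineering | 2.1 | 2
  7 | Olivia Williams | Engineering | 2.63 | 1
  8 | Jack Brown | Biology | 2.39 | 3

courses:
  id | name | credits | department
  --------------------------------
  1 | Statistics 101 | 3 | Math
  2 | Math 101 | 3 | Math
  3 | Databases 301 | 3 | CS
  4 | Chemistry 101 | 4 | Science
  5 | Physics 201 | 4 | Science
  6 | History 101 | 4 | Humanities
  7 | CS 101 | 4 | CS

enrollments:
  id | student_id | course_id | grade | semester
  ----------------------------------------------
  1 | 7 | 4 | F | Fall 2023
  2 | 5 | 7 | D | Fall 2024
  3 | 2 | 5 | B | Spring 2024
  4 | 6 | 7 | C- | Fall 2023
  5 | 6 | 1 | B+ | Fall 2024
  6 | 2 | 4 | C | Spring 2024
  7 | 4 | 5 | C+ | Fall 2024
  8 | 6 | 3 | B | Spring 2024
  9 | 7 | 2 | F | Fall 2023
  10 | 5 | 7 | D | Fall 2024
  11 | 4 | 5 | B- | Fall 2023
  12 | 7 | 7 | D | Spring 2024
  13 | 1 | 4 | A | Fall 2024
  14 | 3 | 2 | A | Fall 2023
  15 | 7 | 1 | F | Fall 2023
SELECT c.id, p.name AS student, c.grade, c.semester FROM enrollments c JOIN students p ON c.student_id = p.id

Execution result:
id | student | grade | semester
1 | Olivia Williams | F | Fall 2023
2 | Kate Brown | D | Fall 2024
3 | Ivy Davis | B | Spring 2024
4 | Grace Martinez | C- | Fall 2023
5 | Grace Martinez | B+ | Fall 2024
6 | Ivy Davis | C | Spring 2024
7 | Alice Williams | C+ | Fall 2024
8 | Grace Martinez | B | Spring 2024
9 | Olivia Williams | F | Fall 2023
10 | Kate Brown | D | Fall 2024
11 | Alice Williams | B- | Fall 2023
12 | Olivia Williams | D | Spring 2024
13 | Bob Miller | A | Fall 2024
14 | Alice Wilson | A | Fall 2023
15 | Olivia Williams | F | Fall 2023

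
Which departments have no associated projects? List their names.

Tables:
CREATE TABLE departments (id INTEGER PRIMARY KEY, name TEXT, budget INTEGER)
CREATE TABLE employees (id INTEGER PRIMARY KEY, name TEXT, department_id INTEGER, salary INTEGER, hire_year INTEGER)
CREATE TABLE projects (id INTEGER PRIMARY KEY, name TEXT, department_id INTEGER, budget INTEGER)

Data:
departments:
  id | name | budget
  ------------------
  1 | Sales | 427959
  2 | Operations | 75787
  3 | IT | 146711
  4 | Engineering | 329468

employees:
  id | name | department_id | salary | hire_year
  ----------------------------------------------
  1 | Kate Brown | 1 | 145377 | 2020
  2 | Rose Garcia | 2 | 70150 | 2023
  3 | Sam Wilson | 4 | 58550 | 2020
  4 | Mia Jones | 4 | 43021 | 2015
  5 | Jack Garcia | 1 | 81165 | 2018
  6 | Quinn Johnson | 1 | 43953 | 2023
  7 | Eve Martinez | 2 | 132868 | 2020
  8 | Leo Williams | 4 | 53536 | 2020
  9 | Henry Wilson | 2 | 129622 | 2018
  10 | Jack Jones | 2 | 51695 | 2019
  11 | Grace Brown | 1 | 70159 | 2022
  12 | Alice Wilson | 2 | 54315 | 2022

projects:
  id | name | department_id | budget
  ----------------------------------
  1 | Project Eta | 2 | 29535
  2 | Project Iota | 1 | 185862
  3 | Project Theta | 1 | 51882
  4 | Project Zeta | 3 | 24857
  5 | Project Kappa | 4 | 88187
SELECT p.name FROM departments p LEFT JOIN projects c ON c.department_id = p.id WHERE c.id IS NULL

Execution result:
(no rows)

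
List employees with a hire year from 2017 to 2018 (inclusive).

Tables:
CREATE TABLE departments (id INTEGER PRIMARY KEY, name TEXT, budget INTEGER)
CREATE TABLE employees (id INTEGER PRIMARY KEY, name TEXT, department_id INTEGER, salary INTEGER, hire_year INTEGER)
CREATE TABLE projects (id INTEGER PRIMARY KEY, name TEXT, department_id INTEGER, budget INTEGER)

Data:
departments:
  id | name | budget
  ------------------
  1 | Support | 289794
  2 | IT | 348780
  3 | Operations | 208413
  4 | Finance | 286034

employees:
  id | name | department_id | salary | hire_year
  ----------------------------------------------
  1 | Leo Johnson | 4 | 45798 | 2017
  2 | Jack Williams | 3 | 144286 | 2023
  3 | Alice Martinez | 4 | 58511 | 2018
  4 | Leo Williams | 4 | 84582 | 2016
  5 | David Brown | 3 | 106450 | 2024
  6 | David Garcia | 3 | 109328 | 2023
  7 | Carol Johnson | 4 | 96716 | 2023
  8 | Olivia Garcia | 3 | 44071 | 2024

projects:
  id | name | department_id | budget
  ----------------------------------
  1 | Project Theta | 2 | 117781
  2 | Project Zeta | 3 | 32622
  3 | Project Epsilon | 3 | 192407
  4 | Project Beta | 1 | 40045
SELECT name, hire_year FROM employees WHERE hire_year BETWEEN 2017 AND 2018

Execution result:
name | hire_year
Leo Johnson | 2017
Alice Martinez | 2018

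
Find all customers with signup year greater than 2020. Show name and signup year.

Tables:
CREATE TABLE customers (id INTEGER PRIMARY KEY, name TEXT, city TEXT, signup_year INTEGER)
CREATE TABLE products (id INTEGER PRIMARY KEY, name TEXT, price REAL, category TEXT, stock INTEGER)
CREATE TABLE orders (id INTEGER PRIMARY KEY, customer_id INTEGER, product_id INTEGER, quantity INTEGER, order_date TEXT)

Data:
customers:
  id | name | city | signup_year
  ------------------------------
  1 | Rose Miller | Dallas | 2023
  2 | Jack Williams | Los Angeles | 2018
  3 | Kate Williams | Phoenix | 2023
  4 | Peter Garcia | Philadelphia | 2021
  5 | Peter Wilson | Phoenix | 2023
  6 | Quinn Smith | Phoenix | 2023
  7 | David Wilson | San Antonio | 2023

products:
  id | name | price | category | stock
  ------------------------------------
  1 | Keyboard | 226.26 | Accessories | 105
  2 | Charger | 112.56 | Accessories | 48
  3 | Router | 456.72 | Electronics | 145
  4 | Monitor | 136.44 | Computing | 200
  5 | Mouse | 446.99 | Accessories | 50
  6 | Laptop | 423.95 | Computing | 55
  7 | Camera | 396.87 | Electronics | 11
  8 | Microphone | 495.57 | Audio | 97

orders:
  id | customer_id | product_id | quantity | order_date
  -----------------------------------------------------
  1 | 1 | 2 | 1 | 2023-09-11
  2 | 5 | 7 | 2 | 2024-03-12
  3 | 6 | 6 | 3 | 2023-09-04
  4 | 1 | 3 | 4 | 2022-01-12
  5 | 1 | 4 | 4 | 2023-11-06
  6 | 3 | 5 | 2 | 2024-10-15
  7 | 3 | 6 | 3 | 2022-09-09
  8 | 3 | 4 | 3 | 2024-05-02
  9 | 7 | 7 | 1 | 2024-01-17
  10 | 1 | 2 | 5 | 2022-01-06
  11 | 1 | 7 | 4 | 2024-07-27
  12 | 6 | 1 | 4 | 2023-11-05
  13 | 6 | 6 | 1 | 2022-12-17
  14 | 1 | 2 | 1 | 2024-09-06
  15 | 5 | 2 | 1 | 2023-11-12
SELECT name, signup_year FROM customers WHERE signup_year > 2020

Execution result:
name | signup_year
Rose Miller | 2023
Kate Williams | 2023
Peter Garcia | 2021
Peter Wilson | 2023
Quinn Smith | 2023
David Wilson | 2023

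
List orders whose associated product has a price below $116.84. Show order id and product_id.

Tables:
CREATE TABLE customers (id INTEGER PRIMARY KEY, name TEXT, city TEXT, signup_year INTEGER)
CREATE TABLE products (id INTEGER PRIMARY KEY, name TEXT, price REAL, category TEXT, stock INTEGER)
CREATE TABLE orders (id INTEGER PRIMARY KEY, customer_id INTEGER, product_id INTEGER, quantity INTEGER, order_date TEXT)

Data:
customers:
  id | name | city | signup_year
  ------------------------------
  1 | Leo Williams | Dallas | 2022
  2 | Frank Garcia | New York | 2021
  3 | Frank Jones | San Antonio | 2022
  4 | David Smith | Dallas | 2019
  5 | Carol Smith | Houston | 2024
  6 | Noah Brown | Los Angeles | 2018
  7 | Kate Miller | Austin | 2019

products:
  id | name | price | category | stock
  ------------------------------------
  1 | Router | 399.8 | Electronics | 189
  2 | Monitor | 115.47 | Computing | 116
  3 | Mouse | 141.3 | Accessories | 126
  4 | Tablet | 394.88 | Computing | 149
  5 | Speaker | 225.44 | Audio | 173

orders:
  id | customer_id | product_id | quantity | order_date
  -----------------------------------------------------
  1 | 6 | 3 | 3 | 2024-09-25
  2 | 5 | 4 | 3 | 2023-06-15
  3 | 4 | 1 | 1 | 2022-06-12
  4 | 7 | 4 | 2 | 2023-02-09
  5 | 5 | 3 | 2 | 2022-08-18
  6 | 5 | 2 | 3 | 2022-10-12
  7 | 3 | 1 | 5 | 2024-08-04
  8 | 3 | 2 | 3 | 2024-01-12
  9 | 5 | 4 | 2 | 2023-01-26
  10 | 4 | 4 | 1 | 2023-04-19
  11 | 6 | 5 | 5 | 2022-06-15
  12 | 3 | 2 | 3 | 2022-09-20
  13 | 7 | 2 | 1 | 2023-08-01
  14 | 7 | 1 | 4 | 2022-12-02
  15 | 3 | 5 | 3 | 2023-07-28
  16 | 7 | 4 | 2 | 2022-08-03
SELECT id, product_id FROM orders WHERE product_id IN (SELECT id FROM products WHERE price < 116.84)

Execution result:
id | product_id
6 | 2
8 | 2
12 | 2
13 | 2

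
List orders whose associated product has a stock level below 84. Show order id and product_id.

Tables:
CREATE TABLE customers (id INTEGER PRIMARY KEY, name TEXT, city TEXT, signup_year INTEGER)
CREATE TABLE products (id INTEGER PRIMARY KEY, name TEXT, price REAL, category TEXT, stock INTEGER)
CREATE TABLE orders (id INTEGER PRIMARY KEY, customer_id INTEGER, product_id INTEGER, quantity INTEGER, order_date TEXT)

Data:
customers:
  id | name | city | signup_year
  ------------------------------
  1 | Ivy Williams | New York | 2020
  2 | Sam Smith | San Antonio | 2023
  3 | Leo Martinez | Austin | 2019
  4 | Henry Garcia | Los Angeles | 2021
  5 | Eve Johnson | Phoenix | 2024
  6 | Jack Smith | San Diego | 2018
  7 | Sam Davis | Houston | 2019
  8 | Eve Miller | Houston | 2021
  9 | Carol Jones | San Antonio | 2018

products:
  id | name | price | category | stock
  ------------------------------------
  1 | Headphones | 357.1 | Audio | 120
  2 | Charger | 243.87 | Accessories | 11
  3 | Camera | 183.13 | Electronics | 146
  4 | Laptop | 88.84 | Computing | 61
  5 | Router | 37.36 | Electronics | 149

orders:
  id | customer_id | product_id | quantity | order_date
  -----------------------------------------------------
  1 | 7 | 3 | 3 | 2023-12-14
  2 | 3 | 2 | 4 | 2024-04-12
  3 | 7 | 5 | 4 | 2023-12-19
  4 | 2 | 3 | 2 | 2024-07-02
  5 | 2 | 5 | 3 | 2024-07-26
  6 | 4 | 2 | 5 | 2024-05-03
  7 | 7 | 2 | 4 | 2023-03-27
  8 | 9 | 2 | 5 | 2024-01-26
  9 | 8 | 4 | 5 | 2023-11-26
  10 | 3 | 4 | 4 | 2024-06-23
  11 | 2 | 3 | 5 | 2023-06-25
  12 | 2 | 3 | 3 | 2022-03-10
SELECT id, product_id FROM orders WHERE product_id IN (SELECT id FROM products WHERE stock < 84)

Execution result:
id | product_id
2 | 2
6 | 2
7 | 2
8 | 2
9 | 4
10 | 4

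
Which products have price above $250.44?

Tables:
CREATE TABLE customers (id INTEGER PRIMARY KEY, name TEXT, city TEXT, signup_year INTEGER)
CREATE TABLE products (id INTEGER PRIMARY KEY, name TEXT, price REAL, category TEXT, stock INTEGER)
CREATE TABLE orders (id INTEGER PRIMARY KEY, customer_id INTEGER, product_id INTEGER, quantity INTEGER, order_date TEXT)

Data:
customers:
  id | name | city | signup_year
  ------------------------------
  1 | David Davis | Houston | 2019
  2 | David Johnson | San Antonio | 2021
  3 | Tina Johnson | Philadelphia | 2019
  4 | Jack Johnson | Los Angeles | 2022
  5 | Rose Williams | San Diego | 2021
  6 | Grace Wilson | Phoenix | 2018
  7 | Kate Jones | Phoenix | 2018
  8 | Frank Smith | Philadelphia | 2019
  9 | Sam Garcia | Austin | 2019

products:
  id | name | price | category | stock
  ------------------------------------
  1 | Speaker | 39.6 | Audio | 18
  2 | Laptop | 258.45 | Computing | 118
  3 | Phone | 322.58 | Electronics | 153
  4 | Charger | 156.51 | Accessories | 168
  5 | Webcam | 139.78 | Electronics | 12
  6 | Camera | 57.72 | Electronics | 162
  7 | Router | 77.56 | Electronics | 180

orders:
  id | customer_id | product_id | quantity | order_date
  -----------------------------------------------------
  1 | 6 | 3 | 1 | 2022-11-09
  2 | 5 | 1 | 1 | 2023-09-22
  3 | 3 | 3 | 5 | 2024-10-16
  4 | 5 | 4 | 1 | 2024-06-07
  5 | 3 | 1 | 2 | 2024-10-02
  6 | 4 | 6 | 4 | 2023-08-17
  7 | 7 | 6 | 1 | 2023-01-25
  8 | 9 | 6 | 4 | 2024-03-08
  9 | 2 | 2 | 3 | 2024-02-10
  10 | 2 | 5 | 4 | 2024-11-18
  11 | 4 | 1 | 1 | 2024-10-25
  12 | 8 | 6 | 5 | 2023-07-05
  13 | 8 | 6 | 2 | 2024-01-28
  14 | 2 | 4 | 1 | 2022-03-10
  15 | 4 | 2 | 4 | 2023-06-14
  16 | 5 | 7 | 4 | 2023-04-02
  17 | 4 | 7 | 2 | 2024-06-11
SELECT name, price FROM products WHERE price > 250.44

Execution result:
name | price
Laptop | 258.45
Phone | 322.58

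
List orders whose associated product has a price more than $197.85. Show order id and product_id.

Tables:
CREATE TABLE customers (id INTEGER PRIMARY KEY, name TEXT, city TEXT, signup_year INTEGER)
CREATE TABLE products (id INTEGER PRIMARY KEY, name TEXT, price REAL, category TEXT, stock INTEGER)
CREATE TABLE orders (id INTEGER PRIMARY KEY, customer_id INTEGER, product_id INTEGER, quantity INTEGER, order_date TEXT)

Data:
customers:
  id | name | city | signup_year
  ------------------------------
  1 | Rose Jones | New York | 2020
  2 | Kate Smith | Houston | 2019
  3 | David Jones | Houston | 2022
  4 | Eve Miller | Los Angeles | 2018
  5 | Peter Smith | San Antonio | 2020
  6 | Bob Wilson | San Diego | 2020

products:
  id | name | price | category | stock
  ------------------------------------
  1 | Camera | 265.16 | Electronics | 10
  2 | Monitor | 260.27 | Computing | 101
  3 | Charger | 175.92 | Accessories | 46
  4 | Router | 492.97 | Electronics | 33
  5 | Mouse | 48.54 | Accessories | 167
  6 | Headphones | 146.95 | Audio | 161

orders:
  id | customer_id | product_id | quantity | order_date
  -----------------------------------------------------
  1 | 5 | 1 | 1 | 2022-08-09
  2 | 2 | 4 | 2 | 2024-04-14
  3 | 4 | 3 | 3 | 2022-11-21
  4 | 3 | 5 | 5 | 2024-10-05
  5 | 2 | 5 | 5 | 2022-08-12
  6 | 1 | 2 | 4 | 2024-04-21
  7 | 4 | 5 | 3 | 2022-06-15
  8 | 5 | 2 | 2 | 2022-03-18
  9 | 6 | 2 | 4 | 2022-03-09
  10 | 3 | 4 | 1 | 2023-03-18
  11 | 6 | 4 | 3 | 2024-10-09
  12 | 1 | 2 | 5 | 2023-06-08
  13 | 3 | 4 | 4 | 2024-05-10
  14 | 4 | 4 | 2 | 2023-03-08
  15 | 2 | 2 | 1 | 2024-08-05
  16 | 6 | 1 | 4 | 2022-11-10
SELECT id, product_id FROM orders WHERE product_id IN (SELECT id FROM products WHERE price > 197.85)

Execution result:
id | product_id
1 | 1
2 | 4
6 | 2
8 | 2
9 | 2
10 | 4
11 | 4
12 | 2
13 | 4
14 | 4
15 | 2
16 | 1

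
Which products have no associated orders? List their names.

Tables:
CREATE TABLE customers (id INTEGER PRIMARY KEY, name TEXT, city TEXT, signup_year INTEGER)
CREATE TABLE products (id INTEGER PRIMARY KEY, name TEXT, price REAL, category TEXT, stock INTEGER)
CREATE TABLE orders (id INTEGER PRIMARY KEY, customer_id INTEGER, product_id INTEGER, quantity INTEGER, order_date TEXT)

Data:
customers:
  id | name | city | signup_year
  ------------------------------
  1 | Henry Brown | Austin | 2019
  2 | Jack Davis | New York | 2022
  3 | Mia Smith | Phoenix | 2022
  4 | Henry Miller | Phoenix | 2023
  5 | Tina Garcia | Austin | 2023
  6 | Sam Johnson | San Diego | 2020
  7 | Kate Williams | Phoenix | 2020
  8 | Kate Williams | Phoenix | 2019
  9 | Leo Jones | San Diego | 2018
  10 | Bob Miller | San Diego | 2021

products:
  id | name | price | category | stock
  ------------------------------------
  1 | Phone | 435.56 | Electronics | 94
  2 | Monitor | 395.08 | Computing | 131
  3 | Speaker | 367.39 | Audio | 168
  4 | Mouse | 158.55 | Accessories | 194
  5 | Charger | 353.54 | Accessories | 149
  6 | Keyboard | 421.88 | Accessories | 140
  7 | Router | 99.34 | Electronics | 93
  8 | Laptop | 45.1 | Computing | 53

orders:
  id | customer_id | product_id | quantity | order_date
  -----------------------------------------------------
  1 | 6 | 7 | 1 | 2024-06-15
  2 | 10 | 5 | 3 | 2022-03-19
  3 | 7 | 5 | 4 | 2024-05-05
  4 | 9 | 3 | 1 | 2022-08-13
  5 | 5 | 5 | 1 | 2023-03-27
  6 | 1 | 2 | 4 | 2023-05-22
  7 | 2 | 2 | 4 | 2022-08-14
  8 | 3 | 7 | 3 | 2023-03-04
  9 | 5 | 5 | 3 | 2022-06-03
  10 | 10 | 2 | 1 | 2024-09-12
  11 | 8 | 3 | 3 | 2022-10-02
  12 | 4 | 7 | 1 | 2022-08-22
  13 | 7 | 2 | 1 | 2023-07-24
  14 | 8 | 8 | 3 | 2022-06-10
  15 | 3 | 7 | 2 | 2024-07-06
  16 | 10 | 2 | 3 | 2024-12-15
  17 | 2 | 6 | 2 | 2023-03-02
SELECT p.name FROM products p LEFT JOIN orders c ON c.product_id = p.id WHERE c.id IS NULL

Execution result:
name
Phone
Mouse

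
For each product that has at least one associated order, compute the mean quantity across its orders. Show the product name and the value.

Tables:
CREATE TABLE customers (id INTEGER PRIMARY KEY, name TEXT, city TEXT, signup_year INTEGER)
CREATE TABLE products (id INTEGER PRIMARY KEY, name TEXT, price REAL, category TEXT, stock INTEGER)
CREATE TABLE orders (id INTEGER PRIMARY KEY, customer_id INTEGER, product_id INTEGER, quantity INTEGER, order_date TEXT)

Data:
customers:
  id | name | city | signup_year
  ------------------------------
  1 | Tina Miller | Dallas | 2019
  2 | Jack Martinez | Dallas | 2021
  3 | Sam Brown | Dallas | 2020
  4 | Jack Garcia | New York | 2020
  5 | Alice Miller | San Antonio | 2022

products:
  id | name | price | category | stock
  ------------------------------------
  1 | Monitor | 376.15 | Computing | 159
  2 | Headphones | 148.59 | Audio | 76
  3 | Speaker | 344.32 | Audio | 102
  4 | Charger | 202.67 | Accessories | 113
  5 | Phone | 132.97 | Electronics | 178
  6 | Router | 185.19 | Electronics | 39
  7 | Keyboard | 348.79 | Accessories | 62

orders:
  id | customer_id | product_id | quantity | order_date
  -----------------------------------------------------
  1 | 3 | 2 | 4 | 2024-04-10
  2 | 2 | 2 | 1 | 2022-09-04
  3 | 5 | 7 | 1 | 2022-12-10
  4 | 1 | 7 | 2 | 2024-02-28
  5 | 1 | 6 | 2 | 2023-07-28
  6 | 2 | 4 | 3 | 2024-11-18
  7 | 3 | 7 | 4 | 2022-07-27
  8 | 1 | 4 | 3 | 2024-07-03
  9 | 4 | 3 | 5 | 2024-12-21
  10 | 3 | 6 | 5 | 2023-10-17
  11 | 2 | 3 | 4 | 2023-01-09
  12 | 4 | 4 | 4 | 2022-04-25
SELECT p.name, AVG(c.quantity) AS avg_quantity FROM orders c JOIN products p ON c.product_id = p.id GROUP BY p.id, p.name

Execution result:
name | avg_quantity
Headphones | 2.50
Speaker | 4.50
Charger | 3.33
Router | 3.50
Keyboard | 2.33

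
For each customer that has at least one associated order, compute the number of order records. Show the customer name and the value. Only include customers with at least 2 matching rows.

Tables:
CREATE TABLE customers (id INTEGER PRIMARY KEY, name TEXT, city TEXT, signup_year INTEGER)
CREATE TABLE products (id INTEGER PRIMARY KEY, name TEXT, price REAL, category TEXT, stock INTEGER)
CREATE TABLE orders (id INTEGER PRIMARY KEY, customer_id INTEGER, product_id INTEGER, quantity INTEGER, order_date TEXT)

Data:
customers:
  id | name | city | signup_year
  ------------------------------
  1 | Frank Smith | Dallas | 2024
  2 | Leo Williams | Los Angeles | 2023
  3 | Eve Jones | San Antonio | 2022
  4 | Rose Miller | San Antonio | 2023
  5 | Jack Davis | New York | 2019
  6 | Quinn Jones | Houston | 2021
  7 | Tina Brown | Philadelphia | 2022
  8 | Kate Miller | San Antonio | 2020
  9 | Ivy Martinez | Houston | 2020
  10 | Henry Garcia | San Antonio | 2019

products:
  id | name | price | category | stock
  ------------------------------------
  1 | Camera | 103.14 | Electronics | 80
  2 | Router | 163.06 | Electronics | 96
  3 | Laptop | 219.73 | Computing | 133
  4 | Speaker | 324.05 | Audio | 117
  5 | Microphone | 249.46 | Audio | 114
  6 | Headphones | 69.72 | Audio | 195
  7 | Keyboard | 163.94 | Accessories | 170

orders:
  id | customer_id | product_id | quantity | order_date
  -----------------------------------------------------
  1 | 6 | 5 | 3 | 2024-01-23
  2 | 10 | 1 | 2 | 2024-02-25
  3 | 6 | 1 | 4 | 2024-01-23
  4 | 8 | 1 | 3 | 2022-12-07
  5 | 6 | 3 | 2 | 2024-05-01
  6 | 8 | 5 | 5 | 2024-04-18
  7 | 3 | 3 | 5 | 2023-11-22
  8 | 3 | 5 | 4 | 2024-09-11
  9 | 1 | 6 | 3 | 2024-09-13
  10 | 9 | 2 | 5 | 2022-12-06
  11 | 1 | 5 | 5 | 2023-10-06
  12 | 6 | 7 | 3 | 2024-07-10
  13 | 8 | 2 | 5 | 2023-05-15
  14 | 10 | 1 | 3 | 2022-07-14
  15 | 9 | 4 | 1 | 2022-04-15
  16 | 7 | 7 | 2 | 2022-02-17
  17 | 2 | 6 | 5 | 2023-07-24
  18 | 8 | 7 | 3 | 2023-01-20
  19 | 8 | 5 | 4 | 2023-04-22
SELECT p.name, COUNT(*) AS n FROM orders c JOIN customers p ON c.customer_id = p.id GROUP BY p.id, p.name HAVING COUNT(*) >= 2

Execution result:
name | n
Frank Smith | 2
Eve Jones | 2
Quinn Jones | 4
Kate Miller | 5
Ivy Martinez | 2
Henry Garcia | 2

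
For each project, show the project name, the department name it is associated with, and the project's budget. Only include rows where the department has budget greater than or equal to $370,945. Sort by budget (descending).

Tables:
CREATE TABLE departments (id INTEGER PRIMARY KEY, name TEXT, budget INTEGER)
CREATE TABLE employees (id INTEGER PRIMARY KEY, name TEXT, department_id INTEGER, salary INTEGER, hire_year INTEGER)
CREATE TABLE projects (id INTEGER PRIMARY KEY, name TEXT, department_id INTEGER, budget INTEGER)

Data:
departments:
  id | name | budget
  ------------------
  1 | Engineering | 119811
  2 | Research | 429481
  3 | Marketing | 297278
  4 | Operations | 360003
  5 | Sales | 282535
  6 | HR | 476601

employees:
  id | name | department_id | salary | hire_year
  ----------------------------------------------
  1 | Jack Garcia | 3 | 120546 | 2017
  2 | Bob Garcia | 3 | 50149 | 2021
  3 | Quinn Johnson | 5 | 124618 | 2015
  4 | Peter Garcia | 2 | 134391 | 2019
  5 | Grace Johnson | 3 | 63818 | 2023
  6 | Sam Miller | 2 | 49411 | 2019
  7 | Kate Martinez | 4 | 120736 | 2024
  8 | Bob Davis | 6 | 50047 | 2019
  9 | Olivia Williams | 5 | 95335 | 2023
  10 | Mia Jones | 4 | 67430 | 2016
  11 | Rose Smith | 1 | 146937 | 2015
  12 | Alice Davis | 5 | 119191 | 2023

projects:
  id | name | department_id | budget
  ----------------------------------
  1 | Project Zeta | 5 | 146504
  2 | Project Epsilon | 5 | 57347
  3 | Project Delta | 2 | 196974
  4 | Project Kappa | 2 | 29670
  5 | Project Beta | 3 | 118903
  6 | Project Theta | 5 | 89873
SELECT c.name, p.name AS department, c.budget FROM projects c JOIN departments p ON c.department_id = p.id WHERE p.budget >= 370945 ORDER BY c.budget DESC

Execution result:
name | department | budget
Project Delta | Research | 196974
Project Kappa | Research | 29670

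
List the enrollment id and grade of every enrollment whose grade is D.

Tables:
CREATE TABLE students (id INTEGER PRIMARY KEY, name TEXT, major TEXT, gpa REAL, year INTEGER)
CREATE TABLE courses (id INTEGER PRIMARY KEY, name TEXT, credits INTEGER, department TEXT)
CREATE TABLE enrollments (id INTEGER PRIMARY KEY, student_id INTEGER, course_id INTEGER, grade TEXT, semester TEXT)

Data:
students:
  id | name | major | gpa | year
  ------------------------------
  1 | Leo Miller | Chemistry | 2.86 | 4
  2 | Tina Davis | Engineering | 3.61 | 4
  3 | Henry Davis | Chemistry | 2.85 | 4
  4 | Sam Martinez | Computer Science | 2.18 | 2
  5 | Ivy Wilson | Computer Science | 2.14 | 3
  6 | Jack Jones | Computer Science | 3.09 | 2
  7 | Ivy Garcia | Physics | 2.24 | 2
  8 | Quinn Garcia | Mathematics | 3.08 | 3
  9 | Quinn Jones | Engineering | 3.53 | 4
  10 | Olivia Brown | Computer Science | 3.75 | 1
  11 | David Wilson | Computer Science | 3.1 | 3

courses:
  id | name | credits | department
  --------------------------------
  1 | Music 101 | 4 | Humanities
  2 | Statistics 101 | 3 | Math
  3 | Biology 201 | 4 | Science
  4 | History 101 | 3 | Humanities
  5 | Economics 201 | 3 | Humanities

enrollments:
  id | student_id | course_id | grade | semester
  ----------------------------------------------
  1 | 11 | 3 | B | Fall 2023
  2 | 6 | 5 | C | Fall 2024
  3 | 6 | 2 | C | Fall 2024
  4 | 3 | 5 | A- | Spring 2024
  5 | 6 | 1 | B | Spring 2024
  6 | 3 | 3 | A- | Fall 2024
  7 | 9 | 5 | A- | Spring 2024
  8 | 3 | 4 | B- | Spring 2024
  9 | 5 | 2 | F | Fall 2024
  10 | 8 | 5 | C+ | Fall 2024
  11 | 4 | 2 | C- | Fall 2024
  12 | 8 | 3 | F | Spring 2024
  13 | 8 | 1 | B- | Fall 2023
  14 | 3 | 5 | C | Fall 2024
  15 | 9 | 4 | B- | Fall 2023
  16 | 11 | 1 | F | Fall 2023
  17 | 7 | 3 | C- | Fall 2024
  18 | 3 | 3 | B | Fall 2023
SELECT id, grade FROM enrollments WHERE grade = 'D'

Execution result:
(no rows)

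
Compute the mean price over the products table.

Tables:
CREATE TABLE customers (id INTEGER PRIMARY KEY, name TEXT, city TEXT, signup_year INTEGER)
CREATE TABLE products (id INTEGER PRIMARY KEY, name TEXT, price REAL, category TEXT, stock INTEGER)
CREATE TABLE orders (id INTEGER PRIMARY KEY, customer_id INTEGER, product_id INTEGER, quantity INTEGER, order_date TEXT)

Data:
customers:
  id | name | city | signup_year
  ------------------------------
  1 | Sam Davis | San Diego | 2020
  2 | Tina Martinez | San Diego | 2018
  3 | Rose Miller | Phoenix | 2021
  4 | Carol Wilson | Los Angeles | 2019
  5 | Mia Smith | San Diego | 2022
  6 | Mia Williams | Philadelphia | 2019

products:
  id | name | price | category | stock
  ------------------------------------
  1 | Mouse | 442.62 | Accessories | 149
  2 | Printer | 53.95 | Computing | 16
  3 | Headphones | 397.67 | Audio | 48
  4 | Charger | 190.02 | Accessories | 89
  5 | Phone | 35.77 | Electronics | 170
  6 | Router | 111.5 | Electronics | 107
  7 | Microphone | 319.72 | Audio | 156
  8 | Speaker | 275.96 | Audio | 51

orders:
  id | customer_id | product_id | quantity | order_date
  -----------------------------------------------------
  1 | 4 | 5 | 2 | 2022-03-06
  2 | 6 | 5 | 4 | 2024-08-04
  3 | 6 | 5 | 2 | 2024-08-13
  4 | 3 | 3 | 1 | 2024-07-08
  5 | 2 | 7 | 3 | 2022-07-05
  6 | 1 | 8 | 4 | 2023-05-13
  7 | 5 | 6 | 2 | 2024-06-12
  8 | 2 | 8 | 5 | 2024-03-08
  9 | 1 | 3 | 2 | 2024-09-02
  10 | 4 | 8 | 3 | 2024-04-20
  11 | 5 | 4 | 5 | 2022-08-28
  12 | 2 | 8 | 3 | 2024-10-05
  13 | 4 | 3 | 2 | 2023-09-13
SELECT AVG(price) FROM products

Execution result:
228.40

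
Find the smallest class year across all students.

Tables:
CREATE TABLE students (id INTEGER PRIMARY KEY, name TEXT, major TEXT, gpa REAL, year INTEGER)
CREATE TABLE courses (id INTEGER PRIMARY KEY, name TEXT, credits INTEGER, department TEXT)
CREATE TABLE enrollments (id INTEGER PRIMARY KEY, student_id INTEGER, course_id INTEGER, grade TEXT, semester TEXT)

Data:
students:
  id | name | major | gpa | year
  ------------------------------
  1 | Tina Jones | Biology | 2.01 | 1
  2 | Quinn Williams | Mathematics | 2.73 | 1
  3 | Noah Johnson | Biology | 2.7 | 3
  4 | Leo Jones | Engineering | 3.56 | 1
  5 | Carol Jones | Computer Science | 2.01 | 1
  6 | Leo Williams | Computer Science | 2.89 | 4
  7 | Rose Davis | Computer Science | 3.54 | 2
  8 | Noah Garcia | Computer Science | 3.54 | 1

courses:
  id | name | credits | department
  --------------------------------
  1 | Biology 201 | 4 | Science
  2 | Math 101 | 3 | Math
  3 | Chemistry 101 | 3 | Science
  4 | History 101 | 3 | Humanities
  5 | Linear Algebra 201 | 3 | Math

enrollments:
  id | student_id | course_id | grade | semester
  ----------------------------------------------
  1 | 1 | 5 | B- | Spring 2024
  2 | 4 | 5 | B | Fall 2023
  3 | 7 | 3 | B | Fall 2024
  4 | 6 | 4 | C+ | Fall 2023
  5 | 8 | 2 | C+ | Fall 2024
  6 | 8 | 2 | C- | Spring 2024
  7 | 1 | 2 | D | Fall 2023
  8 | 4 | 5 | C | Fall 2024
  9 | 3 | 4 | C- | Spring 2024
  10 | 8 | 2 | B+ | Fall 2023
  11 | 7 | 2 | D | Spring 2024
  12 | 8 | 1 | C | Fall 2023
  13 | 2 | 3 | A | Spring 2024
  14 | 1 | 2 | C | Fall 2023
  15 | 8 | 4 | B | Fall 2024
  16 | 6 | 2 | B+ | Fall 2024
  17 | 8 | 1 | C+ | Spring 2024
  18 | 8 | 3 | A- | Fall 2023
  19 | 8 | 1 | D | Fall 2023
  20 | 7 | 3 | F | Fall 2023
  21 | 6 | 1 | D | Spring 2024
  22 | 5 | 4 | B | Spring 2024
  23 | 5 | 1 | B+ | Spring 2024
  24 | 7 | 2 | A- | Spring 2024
SELECT MIN(year) FROM students

Execution result:
1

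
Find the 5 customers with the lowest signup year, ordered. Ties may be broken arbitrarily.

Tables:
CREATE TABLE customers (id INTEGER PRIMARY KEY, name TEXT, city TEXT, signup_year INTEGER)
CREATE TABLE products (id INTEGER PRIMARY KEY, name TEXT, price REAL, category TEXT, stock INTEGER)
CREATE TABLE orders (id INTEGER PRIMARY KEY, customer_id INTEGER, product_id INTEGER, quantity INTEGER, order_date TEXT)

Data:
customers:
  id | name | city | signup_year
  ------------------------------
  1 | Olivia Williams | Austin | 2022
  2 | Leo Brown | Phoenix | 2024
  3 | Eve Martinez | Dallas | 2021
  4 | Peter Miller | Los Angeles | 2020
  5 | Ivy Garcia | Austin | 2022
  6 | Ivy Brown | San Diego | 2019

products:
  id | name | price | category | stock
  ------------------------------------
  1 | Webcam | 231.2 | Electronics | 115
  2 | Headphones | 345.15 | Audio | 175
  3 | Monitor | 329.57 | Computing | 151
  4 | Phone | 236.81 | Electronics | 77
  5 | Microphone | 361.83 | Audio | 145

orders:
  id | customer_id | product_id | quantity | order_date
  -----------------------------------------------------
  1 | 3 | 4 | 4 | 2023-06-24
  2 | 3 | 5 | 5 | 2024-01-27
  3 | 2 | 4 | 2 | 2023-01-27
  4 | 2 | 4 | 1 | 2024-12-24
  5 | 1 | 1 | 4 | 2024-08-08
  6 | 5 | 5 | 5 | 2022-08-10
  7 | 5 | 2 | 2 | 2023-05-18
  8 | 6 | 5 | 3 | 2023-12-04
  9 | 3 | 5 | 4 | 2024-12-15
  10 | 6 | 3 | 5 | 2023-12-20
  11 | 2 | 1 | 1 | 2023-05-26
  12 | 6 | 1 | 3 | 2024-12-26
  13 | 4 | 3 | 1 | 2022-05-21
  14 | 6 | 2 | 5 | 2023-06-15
SELECT name, signup_year FROM customers ORDER BY signup_year ASC LIMIT 5

Execution result:
name | signup_year
Ivy Brown | 2019
Peter Miller | 2020
Eve Martinez | 2021
Olivia Williams | 2022
Ivy Garcia | 2022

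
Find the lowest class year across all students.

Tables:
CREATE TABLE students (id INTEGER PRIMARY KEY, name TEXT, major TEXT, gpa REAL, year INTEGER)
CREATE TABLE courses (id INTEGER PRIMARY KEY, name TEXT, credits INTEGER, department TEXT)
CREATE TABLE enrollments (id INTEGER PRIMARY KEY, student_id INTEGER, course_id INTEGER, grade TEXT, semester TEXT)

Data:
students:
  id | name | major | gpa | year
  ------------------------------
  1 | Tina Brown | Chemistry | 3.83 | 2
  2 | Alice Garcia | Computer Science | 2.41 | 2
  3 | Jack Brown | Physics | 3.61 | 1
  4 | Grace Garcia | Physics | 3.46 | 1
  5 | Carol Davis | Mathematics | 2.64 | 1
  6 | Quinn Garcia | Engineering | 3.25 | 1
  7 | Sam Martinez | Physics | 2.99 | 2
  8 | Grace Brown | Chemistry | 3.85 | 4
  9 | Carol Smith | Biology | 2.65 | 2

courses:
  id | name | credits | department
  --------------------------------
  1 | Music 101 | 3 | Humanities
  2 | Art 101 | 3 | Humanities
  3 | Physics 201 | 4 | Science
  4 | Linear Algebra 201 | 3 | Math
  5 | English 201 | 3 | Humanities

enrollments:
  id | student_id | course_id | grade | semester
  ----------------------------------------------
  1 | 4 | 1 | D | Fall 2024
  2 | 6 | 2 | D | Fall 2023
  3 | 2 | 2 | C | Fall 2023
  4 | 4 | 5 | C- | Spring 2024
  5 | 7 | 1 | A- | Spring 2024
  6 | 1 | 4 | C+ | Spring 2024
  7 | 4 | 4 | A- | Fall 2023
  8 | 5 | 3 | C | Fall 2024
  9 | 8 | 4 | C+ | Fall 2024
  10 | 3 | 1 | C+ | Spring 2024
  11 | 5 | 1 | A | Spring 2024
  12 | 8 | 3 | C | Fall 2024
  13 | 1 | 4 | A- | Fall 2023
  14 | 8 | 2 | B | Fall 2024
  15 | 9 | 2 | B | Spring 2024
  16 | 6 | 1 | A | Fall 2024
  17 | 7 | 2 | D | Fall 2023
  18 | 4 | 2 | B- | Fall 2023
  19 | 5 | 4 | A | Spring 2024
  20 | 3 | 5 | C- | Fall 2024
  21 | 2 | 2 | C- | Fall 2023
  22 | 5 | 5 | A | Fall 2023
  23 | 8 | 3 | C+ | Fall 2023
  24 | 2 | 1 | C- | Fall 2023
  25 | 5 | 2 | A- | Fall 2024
SELECT MIN(year) FROM students

Execution result:
1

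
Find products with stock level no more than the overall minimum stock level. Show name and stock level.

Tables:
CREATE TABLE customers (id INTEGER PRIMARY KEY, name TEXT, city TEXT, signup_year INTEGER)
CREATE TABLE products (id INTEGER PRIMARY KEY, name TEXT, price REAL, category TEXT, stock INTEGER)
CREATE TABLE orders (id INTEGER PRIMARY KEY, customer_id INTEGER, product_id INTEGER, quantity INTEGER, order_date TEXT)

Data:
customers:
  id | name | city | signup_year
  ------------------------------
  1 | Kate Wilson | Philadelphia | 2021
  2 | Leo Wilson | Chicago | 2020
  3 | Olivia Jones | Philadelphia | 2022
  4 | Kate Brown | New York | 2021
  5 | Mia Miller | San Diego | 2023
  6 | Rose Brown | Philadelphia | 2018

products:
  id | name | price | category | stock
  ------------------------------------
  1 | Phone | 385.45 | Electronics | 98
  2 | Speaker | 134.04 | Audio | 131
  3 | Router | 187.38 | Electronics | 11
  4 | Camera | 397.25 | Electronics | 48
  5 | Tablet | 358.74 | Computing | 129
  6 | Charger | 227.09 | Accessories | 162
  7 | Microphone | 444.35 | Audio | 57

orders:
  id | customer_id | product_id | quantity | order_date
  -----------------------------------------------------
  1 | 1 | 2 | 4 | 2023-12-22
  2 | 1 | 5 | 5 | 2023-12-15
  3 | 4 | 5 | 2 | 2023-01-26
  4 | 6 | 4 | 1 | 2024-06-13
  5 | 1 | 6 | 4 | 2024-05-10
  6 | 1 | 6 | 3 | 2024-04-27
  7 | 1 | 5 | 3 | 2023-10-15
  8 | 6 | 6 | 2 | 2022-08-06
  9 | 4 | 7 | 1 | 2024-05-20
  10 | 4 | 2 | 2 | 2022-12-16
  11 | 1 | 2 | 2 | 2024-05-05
SELECT name, stock FROM products WHERE stock <= (SELECT MIN(stock) FROM products)

Execution result:
name | stock
Router | 11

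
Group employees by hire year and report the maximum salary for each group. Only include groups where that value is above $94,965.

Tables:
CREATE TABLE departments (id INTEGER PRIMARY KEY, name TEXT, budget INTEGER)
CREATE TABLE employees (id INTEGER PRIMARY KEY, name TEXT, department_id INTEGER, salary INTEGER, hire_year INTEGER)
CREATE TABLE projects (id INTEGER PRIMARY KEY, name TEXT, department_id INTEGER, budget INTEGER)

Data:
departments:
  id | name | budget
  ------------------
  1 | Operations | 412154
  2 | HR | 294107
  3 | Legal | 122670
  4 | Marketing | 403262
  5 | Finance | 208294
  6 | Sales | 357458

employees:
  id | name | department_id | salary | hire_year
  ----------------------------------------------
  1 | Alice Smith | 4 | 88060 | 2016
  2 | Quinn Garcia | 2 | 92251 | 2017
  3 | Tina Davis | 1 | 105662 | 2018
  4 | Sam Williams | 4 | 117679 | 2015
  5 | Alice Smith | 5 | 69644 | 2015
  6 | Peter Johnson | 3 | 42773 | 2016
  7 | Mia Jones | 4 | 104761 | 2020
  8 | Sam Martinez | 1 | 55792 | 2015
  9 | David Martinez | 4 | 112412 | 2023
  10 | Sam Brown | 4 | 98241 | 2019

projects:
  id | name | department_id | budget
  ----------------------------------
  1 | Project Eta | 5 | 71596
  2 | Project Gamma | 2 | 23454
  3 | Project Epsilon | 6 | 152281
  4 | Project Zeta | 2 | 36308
SELECT hire_year, MAX(salary) AS max_salary FROM employees GROUP BY hire_year HAVING MAX(salary) > 94965

Execution result:
hire_year | max_salary
2015 | 117679
2018 | 105662
2019 | 98241
2020 | 104761
2023 | 112412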